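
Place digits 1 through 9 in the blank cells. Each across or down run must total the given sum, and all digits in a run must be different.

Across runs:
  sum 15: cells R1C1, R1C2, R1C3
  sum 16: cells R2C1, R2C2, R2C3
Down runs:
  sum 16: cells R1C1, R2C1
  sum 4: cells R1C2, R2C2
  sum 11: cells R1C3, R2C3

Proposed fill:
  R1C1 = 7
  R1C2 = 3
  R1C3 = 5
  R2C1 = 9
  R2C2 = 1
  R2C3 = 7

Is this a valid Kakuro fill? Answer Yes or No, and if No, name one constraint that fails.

No — the down run R1C3–R2C3 sums to 12, not 11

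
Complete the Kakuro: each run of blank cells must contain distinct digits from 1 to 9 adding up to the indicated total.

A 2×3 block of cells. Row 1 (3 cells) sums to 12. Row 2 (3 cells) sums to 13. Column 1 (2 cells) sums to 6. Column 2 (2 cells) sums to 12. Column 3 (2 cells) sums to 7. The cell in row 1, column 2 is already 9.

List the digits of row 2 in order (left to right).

4 3 6

(2,2) = 12 − 9 = 3 completes the 12 down.
Nothing is forced directly, so branch on (1,1), whose candidates are 1 or 2. If (1,1) = 1: that forces (1,3) = 2, after which (2,1) would have to be in {1,2,4,6,8,9} for the 13 across but in {5} for the 6 down — contradiction. So (1,1) = 2.
(1,3) = 12 − 11 = 1 completes the 12 across.
(2,1) = 6 − 2 = 4 completes the 6 down.
(2,3) = 13 − 7 = 6 completes the 13 across.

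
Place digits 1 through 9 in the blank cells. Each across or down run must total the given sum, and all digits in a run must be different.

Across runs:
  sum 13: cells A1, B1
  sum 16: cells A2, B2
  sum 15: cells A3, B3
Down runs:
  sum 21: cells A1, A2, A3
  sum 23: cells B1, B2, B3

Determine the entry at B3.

16 in 2 cells must be {7,9}; 23 in 3 cells must be {6,8,9}.
The 16 across and the 23 down share only 9, so B2 = 9.
A2 = 16 − 9 = 7 completes the 16 across.
Nothing is forced directly, so branch on B1, whose candidates are 6 or 8. If B1 = 6: then A1 would have to be in {7} for the 13 across but in {5,6,8,9} for the 21 down — contradiction. So B1 = 8.
A1 = 13 − 8 = 5 completes the 13 across.
A3 = 21 − 12 = 9 completes the 21 down.
B3 = 15 − 9 = 6 completes the 15 across.

6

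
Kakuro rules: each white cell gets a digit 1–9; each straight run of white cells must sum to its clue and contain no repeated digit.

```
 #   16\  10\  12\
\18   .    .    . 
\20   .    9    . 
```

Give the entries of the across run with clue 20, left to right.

7, 9, 4

16 in 2 cells must be {7,9}.
R1C2 = 10 − 9 = 1 completes the 10 down.
R2C1 = 7: the only remaining digit allowed by both the 20 across and the 16 down.
R2C3 = 20 − 16 = 4 completes the 20 across.
R1C1 = 16 − 7 = 9 completes the 16 down.
R1C3 = 18 − 10 = 8 completes the 18 across.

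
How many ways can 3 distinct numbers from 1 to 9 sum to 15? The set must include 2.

3

3 distinct digits from 1–9 sum between 6 and 24.
Keeping only sets containing 2.
Enumerating: {2,4,9}, {2,5,8}, {2,6,7}.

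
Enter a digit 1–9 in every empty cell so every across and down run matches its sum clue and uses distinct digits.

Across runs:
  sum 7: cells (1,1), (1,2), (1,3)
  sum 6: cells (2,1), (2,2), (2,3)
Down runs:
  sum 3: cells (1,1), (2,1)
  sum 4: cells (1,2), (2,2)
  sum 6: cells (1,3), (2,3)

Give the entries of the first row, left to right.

2 1 4

7 in 3 cells must be {1,2,4}; 6 in 3 cells must be {1,2,3}; 3 in 2 cells must be {1,2}.
The 7 across and the 4 down share only 1, so (1,2) = 1.
(2,2) = 4 − 1 = 3 completes the 4 down.
Given what's placed, (1,1) must be 2 to fit the 7 across and 3 down.
(1,3) = 7 − 3 = 4 completes the 7 across.
(2,1) = 3 − 2 = 1 completes the 3 down.
(2,3) = 6 − 4 = 2 completes the 6 across.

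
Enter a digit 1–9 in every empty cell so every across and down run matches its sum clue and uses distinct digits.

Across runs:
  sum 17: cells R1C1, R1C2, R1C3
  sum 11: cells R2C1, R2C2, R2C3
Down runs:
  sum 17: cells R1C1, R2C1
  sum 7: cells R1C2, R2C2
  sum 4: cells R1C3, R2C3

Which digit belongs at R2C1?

17 in 2 cells must be {8,9}; 4 in 2 cells must be {1,3}.
The 11 across and the 17 down share only 8, so R2C1 = 8.
Given what's placed, R2C3 must be 1 to fit the 11 across and 4 down.
R1C1 = 17 − 8 = 9 completes the 17 down.
R1C3 = 4 − 1 = 3 completes the 4 down.
R2C2 = 11 − 9 = 2 completes the 11 across.
R1C2 = 17 − 12 = 5 completes the 17 across.

8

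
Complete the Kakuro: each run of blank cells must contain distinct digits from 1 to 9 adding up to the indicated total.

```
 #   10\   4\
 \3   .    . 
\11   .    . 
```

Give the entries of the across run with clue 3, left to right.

2, 1

3 in 2 cells must be {1,2}; 4 in 2 cells must be {1,3}.
The 3 across and the 4 down share only 1, so R1C2 = 1.
R2C2 = 4 − 1 = 3 completes the 4 down.
R1C1 = 3 − 1 = 2 completes the 3 across.
R2C1 = 11 − 3 = 8 completes the 11 across.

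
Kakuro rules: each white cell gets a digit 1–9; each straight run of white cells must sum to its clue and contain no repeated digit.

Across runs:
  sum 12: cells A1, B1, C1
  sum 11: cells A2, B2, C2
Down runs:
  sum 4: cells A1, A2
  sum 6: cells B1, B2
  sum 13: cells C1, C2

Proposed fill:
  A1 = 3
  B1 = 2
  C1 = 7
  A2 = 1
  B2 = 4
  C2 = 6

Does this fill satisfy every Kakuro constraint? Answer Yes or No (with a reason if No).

Across: 3+2+7=12; 1+4+6=11. Down: 3+1=4; 2+4=6; 7+6=13. No digit repeats within any run.

Yes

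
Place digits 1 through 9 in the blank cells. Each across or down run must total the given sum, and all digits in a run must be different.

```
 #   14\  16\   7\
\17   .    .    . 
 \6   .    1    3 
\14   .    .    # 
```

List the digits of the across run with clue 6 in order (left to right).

6 in 3 cells must be {1,2,3}.
R1C3 = 7 − 3 = 4 completes the 7 down.
R2C1 = 6 − 4 = 2 completes the 6 across.
No cell is forced outright now. R3C1 can only be 5 or 8 or 9 (the digits allowed by both its 14 across and its 14 down). If R3C1 = 8: then R1C1 would have to be in {5,6,7,8} for the 17 across but in {4} for the 14 down — contradiction. If R3C1 = 9: then R1C1 would have to be in {5,6,7,8} for the 17 across but in {3} for the 14 down — contradiction. So R3C1 = 5.
R1C1 = 14 − 7 = 7 completes the 14 down.
R1C2 = 17 − 11 = 6 completes the 17 across.
R3C2 = 14 − 5 = 9 completes the 14 across.

2 1 3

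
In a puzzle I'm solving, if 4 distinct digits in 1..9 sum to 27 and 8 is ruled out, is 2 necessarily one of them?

No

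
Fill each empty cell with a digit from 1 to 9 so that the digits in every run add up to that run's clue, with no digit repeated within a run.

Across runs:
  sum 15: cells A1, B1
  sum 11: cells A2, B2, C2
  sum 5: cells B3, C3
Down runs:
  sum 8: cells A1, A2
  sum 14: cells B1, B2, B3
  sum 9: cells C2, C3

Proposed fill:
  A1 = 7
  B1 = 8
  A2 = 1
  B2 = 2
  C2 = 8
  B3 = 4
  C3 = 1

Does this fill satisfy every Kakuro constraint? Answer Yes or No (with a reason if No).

Yes

Across: 7+8=15; 1+2+8=11; 4+1=5. Down: 7+1=8; 8+2+4=14; 8+1=9. No digit repeats within any run.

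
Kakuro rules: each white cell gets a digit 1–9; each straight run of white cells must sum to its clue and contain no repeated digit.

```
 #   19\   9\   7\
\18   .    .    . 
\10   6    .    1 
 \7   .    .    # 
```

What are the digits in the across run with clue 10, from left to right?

6, 3, 1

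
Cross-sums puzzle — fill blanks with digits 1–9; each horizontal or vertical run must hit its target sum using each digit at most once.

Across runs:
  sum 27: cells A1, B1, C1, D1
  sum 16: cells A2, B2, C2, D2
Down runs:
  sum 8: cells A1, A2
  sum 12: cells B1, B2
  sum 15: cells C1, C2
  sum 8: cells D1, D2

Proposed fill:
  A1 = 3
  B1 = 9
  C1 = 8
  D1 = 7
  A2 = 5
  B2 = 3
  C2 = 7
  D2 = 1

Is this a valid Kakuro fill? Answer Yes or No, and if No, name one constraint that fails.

Yes

Across: 3+9+8+7=27; 5+3+7+1=16. Down: 3+5=8; 9+3=12; 8+7=15; 7+1=8. No digit repeats within any run.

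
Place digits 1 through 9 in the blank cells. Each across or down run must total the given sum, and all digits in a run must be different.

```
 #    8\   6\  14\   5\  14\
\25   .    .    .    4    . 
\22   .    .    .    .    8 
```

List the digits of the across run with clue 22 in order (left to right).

3 4 6 1 8

R1C5 = 14 − 8 = 6 completes the 14 down.
R2C4 = 5 − 4 = 1 completes the 5 down.
No cell is forced outright now. R2C3 can only be 5 or 6 (the digits allowed by both its 22 across and its 14 down). If R2C3 = 5: that forces R1C3 = 9, R2C2 = 2, after which R1C2 would have to be in {1,5} for the 25 across but in {4} for the 6 down — contradiction. So R2C3 = 6.
R1C3 = 14 − 6 = 8 completes the 14 down.
Nothing is forced directly, so branch on R1C1, whose candidates are 2 or 5. If R1C1 = 2: that forces R1C2 = 5, after which R2C1 would have to be in {2,3,4,5} for the 22 across but in {6} for the 8 down — contradiction. So R1C1 = 5.
R1C2 = 25 − 23 = 2 completes the 25 across.
R2C1 = 8 − 5 = 3 completes the 8 down.
R2C2 = 22 − 18 = 4 completes the 22 across.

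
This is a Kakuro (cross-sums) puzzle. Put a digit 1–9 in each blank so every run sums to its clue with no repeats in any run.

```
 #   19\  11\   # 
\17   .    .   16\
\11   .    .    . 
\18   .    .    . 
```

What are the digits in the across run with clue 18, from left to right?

17 in 2 cells must be {8,9}; 16 in 2 cells must be {7,9}.
Only 8 fits R1C2 under both its across sum 17 and down sum 11.
The 11 across and the 16 down share only 7, so R2C3 = 7.
R3C3 = 16 − 7 = 9 completes the 16 down.
R1C1 = 17 − 8 = 9 completes the 17 across.
R2C1 = 3: the only remaining digit allowed by both the 11 across and the 19 down.
R2C2 = 11 − 10 = 1 completes the 11 across.
R3C1 = 19 − 12 = 7 completes the 19 down.
R3C2 = 18 − 16 = 2 completes the 18 across.

7 2 9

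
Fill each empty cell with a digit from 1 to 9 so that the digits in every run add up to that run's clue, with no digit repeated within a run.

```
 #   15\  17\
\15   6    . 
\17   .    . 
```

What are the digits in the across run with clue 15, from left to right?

6 9

17 in 2 cells must be {8,9}.
R1C2 = 15 − 6 = 9 completes the 15 across.
R2C1 = 15 − 6 = 9 completes the 15 down.
R2C2 = 17 − 9 = 8 completes the 17 across.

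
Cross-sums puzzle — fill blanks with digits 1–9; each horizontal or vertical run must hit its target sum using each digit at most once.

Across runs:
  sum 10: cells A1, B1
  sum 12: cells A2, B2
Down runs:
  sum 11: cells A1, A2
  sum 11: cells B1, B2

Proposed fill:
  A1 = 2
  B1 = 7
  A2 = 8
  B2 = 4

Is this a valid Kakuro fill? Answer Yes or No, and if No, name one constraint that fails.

No — the across run A1–B1 sums to 9, not 10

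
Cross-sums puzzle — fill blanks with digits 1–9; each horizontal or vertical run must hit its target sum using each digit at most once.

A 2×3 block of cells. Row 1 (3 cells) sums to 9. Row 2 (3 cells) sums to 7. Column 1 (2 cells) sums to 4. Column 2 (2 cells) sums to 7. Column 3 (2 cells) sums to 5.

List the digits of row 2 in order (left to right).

7 in 3 cells must be {1,2,4}; 4 in 2 cells must be {1,3}.
The 7 across and the 4 down share only 1, so (2,1) = 1.
(1,1) = 4 − 1 = 3 completes the 4 down.
Nothing is forced directly, so branch on (2,2), whose candidates are 2 or 4. If (2,2) = 4: then (1,2) would have to be in {1,2,4,5} for the 9 across but in {3} for the 7 down — contradiction. So (2,2) = 2.
(1,2) = 7 − 2 = 5 completes the 7 down.
(1,3) = 9 − 8 = 1 completes the 9 across.
(2,3) = 7 − 3 = 4 completes the 7 across.

1 2 4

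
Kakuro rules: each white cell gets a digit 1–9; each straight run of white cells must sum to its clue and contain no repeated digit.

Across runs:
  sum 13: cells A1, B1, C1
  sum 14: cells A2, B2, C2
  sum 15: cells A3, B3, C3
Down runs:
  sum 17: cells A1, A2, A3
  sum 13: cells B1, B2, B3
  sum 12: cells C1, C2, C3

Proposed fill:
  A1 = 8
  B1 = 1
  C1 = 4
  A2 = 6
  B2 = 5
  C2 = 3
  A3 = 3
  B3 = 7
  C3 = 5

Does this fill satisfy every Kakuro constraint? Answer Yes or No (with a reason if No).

Across: 8+1+4=13; 6+5+3=14; 3+7+5=15. Down: 8+6+3=17; 1+5+7=13; 4+3+5=12. No digit repeats within any run.

Yes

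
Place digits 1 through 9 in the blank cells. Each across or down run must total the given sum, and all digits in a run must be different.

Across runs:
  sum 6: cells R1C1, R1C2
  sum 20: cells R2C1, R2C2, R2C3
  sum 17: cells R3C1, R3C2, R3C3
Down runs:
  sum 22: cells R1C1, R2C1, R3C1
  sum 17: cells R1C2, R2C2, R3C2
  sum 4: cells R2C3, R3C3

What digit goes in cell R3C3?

4 in 2 cells must be {1,3}.
Only 5 fits R1C1 under both its across sum 6 and down sum 22.
R1C2 = 6 − 5 = 1 completes the 6 across.
The 20 across and the 4 down share only 3, so R2C3 = 3.
R3C3 = 4 − 3 = 1 completes the 4 down.

1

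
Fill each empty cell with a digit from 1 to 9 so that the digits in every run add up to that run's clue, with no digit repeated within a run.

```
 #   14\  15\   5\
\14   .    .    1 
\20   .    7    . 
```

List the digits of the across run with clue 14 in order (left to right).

5 8 1

R1C2 = 15 − 7 = 8 completes the 15 down.
R2C3 = 5 − 1 = 4 completes the 5 down.
R1C1 = 14 − 9 = 5 completes the 14 across.
R2C1 = 20 − 11 = 9 completes the 20 across.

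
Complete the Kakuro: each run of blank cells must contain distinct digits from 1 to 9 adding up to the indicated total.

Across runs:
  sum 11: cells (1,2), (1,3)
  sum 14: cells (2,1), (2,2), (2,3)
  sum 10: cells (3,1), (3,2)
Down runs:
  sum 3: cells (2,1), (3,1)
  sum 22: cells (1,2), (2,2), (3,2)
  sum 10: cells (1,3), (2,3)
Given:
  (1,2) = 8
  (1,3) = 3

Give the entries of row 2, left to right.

3 in 2 cells must be {1,2}.
(2,3) = 10 − 3 = 7 completes the 10 down.
(3,2) = 9: the only remaining digit allowed by both the 10 across and the 22 down.
(2,2) = 22 − 17 = 5 completes the 22 down.
(3,1) = 10 − 9 = 1 completes the 10 across.
(2,1) = 14 − 12 = 2 completes the 14 across.

2 5 7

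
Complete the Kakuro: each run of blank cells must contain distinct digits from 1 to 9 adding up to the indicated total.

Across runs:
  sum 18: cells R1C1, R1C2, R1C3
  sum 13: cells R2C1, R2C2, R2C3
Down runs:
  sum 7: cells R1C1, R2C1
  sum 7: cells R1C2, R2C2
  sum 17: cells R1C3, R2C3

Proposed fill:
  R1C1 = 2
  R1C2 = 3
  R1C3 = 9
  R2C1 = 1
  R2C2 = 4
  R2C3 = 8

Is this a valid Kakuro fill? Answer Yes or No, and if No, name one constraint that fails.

No — the across run R1C1–R1C3 sums to 14, not 18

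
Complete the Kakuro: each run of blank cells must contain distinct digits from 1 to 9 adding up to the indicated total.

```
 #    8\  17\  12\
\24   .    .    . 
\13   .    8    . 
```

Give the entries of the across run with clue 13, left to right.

24 in 3 cells must be {7,8,9}; 17 in 2 cells must be {8,9}.
Intersecting the 24 across with the 8 down forces R1C1 = 7.
R1C2 = 17 − 8 = 9 completes the 17 down.
R1C3 = 24 − 16 = 8 completes the 24 across.
R2C1 = 8 − 7 = 1 completes the 8 down.
R2C3 = 13 − 9 = 4 completes the 13 across.

1 8 4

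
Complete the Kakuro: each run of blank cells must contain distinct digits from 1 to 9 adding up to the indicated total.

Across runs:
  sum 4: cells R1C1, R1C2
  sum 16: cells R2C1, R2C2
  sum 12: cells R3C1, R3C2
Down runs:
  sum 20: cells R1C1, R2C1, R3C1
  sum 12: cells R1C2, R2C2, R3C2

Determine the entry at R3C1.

8

4 in 2 cells must be {1,3}; 16 in 2 cells must be {7,9}.
The 4 across and the 20 down share only 3, so R1C1 = 3.
R1C2 = 4 − 3 = 1 completes the 4 across.
Given what's placed, R2C1 must be 9 to fit the 16 across and 20 down.
R2C2 = 16 − 9 = 7 completes the 16 across.
R3C1 = 20 − 12 = 8 completes the 20 down.
R3C2 = 12 − 8 = 4 completes the 12 across.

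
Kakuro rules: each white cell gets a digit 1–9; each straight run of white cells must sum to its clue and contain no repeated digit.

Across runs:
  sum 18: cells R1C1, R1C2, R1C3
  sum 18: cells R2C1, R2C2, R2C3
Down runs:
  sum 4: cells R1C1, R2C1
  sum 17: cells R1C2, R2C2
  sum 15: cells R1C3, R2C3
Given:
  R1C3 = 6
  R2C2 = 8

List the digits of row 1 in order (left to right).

3 9 6

4 in 2 cells must be {1,3}; 17 in 2 cells must be {8,9}.
Given what's placed, R1C1 must be 3 to fit the 18 across and 4 down.
R1C2 = 18 − 9 = 9 completes the 18 across.
R2C1 = 4 − 3 = 1 completes the 4 down.
R2C3 = 18 − 9 = 9 completes the 18 across.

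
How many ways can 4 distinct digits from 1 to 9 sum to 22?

11

4 distinct digits from 1–9 sum between 10 and 30.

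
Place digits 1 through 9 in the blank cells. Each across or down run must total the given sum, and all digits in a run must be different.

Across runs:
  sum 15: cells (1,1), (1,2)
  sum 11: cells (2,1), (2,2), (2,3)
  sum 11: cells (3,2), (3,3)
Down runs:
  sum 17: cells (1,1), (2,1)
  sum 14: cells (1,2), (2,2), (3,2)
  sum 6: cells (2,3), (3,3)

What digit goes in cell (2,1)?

17 in 2 cells must be {8,9}.
The 11 across and the 17 down share only 8, so (2,1) = 8.
(1,1) = 17 − 8 = 9 completes the 17 down.
(1,2) = 15 − 9 = 6 completes the 15 across.
(2,2) = 1: the only remaining digit allowed by both the 11 across and the 14 down.
(2,3) = 11 − 9 = 2 completes the 11 across.
(3,2) = 14 − 7 = 7 completes the 14 down.
(3,3) = 11 − 7 = 4 completes the 11 across.

8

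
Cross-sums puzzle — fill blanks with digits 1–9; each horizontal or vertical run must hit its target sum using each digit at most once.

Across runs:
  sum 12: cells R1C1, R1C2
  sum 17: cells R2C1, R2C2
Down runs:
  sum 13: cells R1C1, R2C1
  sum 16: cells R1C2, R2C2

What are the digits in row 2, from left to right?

8 9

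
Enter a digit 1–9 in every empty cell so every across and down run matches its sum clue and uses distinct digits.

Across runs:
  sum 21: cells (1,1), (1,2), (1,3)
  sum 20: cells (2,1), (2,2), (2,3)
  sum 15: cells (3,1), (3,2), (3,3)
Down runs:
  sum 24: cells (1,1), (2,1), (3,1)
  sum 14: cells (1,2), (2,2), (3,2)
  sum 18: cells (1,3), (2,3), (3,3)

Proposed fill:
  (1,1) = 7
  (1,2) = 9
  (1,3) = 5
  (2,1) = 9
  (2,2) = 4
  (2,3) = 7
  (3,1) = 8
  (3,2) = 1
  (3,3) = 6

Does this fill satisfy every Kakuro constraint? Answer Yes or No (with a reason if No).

Across: 7+9+5=21; 9+4+7=20; 8+1+6=15. Down: 7+9+8=24; 9+4+1=14; 5+7+6=18. No digit repeats within any run.

Yes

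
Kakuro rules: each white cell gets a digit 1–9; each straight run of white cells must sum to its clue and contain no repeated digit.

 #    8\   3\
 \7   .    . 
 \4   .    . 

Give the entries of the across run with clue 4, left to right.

3, 1

4 in 2 cells must be {1,3}; 3 in 2 cells must be {1,2}.
The 4 across and the 3 down share only 1, so R2C2 = 1.
R1C2 = 3 − 1 = 2 completes the 3 down.
R2C1 = 4 − 1 = 3 completes the 4 across.
R1C1 = 7 − 2 = 5 completes the 7 across.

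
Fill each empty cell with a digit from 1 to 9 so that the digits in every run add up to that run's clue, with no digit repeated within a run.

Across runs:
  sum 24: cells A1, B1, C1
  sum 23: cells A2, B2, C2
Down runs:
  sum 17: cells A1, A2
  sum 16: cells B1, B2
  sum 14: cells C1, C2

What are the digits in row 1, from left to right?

9, 7, 8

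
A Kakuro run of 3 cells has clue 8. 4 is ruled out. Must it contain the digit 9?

No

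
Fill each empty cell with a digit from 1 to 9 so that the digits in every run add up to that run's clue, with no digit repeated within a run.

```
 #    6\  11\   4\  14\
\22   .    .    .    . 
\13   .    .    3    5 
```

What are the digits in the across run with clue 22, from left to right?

5 7 1 9

4 in 2 cells must be {1,3}.
R1C3 = 4 − 3 = 1 completes the 4 down.
R1C4 = 14 − 5 = 9 completes the 14 down.
Given what's placed, R2C2 must be 4 to fit the 13 across and 11 down.
R1C2 = 11 − 4 = 7 completes the 11 down.
R2C1 = 13 − 12 = 1 completes the 13 across.
R1C1 = 22 − 17 = 5 completes the 22 across.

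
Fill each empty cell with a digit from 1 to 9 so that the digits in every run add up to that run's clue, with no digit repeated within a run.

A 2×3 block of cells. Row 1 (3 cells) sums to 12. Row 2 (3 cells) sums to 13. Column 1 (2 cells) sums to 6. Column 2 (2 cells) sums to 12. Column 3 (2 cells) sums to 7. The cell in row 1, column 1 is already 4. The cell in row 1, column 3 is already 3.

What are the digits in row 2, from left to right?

2 7 4

(1,2) = 12 − 7 = 5 completes the 12 across.
(2,1) = 6 − 4 = 2 completes the 6 down.
(2,2) = 12 − 5 = 7 completes the 12 down.
(2,3) = 13 − 9 = 4 completes the 13 across.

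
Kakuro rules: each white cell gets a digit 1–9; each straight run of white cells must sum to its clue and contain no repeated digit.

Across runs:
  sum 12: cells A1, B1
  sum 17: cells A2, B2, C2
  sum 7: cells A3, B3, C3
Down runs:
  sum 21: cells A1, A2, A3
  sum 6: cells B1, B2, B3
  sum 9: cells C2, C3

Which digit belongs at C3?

2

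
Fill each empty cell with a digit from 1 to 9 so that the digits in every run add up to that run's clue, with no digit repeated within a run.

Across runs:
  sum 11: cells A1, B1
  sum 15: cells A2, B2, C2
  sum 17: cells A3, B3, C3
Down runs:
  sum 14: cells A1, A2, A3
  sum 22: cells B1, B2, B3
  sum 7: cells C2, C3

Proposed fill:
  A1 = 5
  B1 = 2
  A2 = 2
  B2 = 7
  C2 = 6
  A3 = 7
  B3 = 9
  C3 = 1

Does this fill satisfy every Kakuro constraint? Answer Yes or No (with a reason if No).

No — the down run B1–B3 sums to 18, not 22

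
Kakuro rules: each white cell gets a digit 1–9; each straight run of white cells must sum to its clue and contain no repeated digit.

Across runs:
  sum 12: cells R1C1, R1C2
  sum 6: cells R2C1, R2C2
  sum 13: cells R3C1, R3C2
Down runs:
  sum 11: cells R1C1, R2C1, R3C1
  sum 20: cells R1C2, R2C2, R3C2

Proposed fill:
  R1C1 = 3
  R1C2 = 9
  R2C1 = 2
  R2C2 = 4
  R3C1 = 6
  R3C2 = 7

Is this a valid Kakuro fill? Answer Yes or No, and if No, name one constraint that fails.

Across: 3+9=12; 2+4=6; 6+7=13. Down: 3+2+6=11; 9+4+7=20. No digit repeats within any run.

Yes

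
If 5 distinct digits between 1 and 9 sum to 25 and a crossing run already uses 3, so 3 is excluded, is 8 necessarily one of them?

No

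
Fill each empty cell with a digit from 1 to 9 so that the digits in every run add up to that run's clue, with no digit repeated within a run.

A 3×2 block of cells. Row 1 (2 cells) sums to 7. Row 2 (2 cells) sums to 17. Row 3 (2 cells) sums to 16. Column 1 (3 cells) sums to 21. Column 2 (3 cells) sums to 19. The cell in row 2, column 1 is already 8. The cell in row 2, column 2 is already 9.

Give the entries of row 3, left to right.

17 in 2 cells must be {8,9}; 16 in 2 cells must be {7,9}.
(3,2) = 7: the only remaining digit allowed by both the 16 across and the 19 down.
(1,2) = 19 − 16 = 3 completes the 19 down.
(3,1) = 16 − 7 = 9 completes the 16 across.
(1,1) = 7 − 3 = 4 completes the 7 across.

9 7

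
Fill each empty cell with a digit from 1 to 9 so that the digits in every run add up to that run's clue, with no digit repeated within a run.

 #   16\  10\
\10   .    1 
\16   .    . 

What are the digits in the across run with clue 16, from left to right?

16 in 2 cells must be {7,9}.
R1C1 = 10 − 1 = 9 completes the 10 across.
R2C1 = 16 − 9 = 7 completes the 16 down.
R2C2 = 16 − 7 = 9 completes the 16 across.

7 9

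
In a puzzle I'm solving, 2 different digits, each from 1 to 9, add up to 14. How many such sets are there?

2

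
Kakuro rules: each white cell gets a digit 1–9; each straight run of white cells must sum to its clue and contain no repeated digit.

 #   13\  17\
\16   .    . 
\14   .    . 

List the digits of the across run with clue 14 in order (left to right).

16 in 2 cells must be {7,9}; 17 in 2 cells must be {8,9}.
The 16 across and the 17 down share only 9, so R1C2 = 9.
R2C2 = 17 − 9 = 8 completes the 17 down.
R1C1 = 16 − 9 = 7 completes the 16 across.
R2C1 = 14 − 8 = 6 completes the 14 across.

6 8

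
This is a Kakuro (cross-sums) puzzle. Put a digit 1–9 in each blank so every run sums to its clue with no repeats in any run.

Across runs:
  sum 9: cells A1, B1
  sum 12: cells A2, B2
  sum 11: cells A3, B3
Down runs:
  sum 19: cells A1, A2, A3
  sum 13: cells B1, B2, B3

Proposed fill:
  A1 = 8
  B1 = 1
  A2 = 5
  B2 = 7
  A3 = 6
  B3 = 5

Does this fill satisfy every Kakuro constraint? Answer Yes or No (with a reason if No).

Across: 8+1=9; 5+7=12; 6+5=11. Down: 8+5+6=19; 1+7+5=13. No digit repeats within any run.

Yes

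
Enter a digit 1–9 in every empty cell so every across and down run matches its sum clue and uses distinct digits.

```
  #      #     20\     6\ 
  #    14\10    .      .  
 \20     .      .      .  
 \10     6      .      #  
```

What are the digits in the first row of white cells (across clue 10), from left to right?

R2C1 = 14 − 6 = 8 completes the 14 down.
Given what's placed, R2C3 must be 5 to fit the 20 across and 6 down.
R3C2 = 10 − 6 = 4 completes the 10 across.
R1C3 = 6 − 5 = 1 completes the 6 down.
R2C2 = 20 − 13 = 7 completes the 20 across.
R1C2 = 10 − 1 = 9 completes the 10 across.

9 1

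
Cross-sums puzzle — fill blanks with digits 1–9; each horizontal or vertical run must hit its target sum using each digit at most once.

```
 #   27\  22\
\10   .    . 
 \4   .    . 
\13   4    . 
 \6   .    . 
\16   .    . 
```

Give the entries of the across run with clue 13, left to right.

4 in 2 cells must be {1,3}; 16 in 2 cells must be {7,9}.
R3C2 = 13 − 4 = 9 completes the 13 across.

4, 9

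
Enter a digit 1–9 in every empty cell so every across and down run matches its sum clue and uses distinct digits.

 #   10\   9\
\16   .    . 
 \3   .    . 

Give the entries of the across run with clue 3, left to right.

16 in 2 cells must be {7,9}; 3 in 2 cells must be {1,2}.
The 16 across and the 9 down share only 7, so R1C2 = 7.
R2C2 = 9 − 7 = 2 completes the 9 down.
R1C1 = 16 − 7 = 9 completes the 16 across.
R2C1 = 3 − 2 = 1 completes the 3 across.

1 2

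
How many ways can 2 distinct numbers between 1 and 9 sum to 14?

2 distinct digits from 1–9 sum between 3 and 17.
Enumerating: {5,9}, {6,8}.

2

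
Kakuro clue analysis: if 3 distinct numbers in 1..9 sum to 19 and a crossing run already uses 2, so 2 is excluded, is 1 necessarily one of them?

Counterexample: {3,7,9} sums to 19 under that restriction without using 1.

No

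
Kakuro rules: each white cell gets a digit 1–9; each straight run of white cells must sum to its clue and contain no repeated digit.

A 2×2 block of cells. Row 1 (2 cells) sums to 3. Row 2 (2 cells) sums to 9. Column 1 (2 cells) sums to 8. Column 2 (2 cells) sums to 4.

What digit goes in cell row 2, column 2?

3

3 in 2 cells must be {1,2}; 4 in 2 cells must be {1,3}.
The 3 across and the 4 down share only 1, so (1,2) = 1.
(2,2) = 4 − 1 = 3 completes the 4 down.
(1,1) = 3 − 1 = 2 completes the 3 across.
(2,1) = 9 − 3 = 6 completes the 9 across.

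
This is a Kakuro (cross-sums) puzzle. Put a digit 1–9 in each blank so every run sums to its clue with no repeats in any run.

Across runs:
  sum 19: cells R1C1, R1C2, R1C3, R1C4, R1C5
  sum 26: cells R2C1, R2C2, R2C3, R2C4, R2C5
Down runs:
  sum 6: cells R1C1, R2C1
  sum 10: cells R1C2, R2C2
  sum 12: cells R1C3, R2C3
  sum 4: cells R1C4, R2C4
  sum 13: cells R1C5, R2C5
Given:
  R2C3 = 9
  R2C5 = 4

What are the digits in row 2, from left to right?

2 8 9 3 4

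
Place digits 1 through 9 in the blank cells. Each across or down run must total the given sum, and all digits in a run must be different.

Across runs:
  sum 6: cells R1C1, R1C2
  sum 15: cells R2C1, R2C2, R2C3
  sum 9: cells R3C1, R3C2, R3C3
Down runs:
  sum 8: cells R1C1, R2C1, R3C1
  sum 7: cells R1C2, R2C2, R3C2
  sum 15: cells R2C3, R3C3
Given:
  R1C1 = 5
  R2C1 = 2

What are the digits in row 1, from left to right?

5, 1

7 in 3 cells must be {1,2,4}.
R1C2 = 6 − 5 = 1 completes the 6 across.
Given what's placed, R2C2 must be 4 to fit the 15 across and 7 down.
R2C3 = 15 − 6 = 9 completes the 15 across.
R3C1 = 8 − 7 = 1 completes the 8 down.
R3C2 = 7 − 5 = 2 completes the 7 down.
R3C3 = 9 − 3 = 6 completes the 9 across.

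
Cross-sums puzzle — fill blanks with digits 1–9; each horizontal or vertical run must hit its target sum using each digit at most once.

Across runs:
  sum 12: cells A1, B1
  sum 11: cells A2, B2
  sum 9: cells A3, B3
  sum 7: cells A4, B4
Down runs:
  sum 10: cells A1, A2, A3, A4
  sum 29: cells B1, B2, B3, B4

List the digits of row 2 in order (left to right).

4 7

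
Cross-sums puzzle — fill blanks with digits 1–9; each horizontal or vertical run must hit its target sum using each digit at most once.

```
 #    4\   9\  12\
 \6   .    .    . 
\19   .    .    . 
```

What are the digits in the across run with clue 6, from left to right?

1 2 3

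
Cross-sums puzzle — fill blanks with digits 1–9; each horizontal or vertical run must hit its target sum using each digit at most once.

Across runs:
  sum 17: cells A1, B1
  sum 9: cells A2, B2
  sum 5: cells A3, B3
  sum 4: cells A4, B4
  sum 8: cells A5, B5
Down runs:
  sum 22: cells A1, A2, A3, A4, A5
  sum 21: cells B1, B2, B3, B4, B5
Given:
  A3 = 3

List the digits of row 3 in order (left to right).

17 in 2 cells must be {8,9}; 4 in 2 cells must be {1,3}.
B3 = 5 − 3 = 2 completes the 5 across.

3 2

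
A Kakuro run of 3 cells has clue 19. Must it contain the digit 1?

No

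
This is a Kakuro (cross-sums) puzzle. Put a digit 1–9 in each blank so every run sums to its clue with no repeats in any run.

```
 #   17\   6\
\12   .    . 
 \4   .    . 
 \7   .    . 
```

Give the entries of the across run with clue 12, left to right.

9 3

4 in 2 cells must be {1,3}; 6 in 3 cells must be {1,2,3}.
The 12 across and the 6 down share only 3, so R1C2 = 3.
Given what's placed, R2C2 must be 1 to fit the 4 across and 6 down.
R3C2 = 6 − 4 = 2 completes the 6 down.
R1C1 = 12 − 3 = 9 completes the 12 across.
R2C1 = 4 − 1 = 3 completes the 4 across.
R3C1 = 7 − 2 = 5 completes the 7 across.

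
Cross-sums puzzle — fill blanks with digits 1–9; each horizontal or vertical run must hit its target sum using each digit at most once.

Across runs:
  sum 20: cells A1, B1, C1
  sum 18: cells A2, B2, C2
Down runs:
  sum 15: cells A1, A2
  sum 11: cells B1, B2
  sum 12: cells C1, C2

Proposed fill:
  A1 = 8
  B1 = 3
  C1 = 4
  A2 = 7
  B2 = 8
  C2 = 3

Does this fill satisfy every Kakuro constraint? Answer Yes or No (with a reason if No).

No — the down run C1–C2 sums to 7, not 12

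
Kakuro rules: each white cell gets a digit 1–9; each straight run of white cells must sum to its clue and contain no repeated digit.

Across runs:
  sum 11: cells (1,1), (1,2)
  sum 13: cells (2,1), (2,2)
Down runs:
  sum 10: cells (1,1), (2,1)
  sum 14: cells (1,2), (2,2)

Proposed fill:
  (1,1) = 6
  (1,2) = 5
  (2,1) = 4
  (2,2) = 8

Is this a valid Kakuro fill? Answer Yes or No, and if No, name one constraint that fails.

No — the down run (1,2)–(2,2) sums to 13, not 14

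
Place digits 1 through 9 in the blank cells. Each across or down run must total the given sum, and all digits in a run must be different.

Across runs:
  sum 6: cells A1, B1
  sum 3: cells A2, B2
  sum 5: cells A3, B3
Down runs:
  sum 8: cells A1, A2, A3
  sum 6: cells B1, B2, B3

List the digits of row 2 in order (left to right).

3 in 2 cells must be {1,2}; 6 in 3 cells must be {1,2,3}.
Nothing is forced directly, so branch on B1, whose candidates are 1 or 2. If B1 = 2: that forces A1 = 4, A2 = 1, after which B2 would have to be in {2} for the 3 across but in {1,3} for the 6 down — contradiction. So B1 = 1.
A1 = 6 − 1 = 5 completes the 6 across.
Given what's placed, B2 must be 2 to fit the 3 across and 6 down.
B3 = 6 − 3 = 3 completes the 6 down.
A2 = 3 − 2 = 1 completes the 3 across.
A3 = 5 − 3 = 2 completes the 5 across.

1 2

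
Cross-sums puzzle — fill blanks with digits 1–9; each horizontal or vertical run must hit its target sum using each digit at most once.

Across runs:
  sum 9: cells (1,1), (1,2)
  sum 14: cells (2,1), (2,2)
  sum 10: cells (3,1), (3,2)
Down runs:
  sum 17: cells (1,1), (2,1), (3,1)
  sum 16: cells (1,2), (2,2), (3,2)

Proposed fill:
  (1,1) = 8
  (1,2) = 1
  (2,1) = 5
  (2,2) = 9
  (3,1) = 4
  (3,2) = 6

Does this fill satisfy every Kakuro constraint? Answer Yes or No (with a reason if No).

Yes

Across: 8+1=9; 5+9=14; 4+6=10. Down: 8+5+4=17; 1+9+6=16. No digit repeats within any run.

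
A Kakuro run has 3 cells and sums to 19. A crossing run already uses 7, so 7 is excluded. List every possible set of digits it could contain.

{2,8,9}; {4,6,9}; {5,6,8}

3 distinct digits from 1–9 sum between 6 and 24.
Dropping sets that contain 7.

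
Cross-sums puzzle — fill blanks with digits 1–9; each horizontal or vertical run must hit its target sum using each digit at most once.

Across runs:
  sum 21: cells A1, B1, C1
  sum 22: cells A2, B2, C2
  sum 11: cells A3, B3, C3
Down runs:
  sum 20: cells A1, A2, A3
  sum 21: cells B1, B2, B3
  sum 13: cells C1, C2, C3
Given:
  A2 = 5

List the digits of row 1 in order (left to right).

9 8 4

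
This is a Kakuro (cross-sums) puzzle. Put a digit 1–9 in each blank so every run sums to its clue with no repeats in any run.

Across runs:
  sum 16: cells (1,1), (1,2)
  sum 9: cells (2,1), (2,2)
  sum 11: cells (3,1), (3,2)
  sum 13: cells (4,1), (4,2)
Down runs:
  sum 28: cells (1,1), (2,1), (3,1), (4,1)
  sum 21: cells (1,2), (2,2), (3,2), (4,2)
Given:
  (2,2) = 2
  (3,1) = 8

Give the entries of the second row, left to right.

7 2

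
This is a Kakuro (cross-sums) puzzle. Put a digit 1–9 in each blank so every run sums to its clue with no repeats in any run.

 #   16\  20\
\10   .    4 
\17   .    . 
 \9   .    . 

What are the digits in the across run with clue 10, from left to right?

17 in 2 cells must be {8,9}.
R1C1 = 10 − 4 = 6 completes the 10 across.
Given what's placed, R2C2 must be 9 to fit the 17 across and 20 down.
R3C2 = 20 − 13 = 7 completes the 20 down.
R2C1 = 17 − 9 = 8 completes the 17 across.
R3C1 = 9 − 7 = 2 completes the 9 across.

6 4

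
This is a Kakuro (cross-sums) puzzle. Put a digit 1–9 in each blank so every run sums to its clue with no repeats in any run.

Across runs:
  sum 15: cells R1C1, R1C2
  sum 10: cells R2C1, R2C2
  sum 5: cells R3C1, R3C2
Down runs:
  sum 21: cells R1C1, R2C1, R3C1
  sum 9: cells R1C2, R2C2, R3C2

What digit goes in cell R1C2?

6

The 15 across and the 9 down share only 6, so R1C2 = 6.
The 5 across and the 21 down share only 4, so R3C1 = 4.
R3C2 = 5 − 4 = 1 completes the 5 across.
R1C1 = 15 − 6 = 9 completes the 15 across.
R2C1 = 21 − 13 = 8 completes the 21 down.
R2C2 = 10 − 8 = 2 completes the 10 across.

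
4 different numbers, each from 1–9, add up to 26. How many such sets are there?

5

4 distinct digits from 1–9 sum between 10 and 30.
Enumerating: {2,7,8,9}, {3,6,8,9}, {4,5,8,9}, {4,6,7,9}, {5,6,7,8}.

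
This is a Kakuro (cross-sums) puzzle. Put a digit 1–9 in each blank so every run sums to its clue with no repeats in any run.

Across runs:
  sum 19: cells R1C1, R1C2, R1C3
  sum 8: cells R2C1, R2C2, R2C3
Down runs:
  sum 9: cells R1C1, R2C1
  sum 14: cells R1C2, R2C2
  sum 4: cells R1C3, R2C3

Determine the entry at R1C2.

4 in 2 cells must be {1,3}.
The 19 across and the 4 down share only 3, so R1C3 = 3.
The 8 across and the 14 down share only 5, so R2C2 = 5.
R2C3 = 4 − 3 = 1 completes the 4 down.
R1C1 = 7: the only remaining digit allowed by both the 19 across and the 9 down.
R1C2 = 19 − 10 = 9 completes the 19 across.
R2C1 = 8 − 6 = 2 completes the 8 across.

9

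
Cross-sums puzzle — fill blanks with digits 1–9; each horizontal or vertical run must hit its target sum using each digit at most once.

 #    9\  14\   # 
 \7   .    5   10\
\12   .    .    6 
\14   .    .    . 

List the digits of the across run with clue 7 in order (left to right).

R1C1 = 7 − 5 = 2 completes the 7 across.
R3C3 = 10 − 6 = 4 completes the 10 down.
No cell is forced outright now. R2C1 can only be 1 or 4 (the digits allowed by both its 12 across and its 9 down). If R2C1 = 1: then R2C2 would have to be in {5} for the 12 across but in {1,2,3,6,7,8} for the 14 down — contradiction. So R2C1 = 4.
R2C2 = 12 − 10 = 2 completes the 12 across.
R3C1 = 9 − 6 = 3 completes the 9 down.
R3C2 = 14 − 7 = 7 completes the 14 across.

2 5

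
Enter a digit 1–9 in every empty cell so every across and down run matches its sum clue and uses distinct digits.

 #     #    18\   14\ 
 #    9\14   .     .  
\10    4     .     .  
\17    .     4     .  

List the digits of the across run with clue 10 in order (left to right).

4 5 1

Given what's placed, R2C2 must be 5 to fit the 10 across and 18 down.
R2C3 = 10 − 9 = 1 completes the 10 across.
R3C1 = 9 − 4 = 5 completes the 9 down.
R3C3 = 17 − 9 = 8 completes the 17 across.
R1C2 = 18 − 9 = 9 completes the 18 down.
R1C3 = 14 − 9 = 5 completes the 14 across.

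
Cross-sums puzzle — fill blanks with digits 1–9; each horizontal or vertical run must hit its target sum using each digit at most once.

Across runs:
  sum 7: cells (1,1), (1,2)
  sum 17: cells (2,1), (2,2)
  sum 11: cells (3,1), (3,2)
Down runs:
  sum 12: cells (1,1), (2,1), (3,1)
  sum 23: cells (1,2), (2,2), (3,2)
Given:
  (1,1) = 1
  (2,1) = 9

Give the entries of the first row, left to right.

17 in 2 cells must be {8,9}; 23 in 3 cells must be {6,8,9}.
(1,2) = 7 − 1 = 6 completes the 7 across.
(2,2) = 17 − 9 = 8 completes the 17 across.
(3,1) = 12 − 10 = 2 completes the 12 down.
(3,2) = 11 − 2 = 9 completes the 11 across.

1 6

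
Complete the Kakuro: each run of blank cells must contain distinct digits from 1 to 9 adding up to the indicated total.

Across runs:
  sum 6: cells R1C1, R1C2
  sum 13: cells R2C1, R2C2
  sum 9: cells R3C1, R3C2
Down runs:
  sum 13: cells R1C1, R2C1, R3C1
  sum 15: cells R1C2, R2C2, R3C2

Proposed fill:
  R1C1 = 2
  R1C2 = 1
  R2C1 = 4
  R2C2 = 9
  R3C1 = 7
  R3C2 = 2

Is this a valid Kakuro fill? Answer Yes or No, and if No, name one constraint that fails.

No — the down run R1C2–R3C2 sums to 12, not 15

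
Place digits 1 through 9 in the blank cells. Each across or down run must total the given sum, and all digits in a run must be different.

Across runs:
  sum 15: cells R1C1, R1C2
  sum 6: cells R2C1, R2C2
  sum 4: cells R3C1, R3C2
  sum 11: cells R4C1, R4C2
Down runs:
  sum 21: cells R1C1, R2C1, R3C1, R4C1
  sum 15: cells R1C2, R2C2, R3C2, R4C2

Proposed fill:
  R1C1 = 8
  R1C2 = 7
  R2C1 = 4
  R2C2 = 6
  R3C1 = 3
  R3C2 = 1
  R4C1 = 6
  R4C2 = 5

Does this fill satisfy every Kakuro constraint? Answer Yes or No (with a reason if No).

No — the across run R2C1–R2C2 sums to 10, not 6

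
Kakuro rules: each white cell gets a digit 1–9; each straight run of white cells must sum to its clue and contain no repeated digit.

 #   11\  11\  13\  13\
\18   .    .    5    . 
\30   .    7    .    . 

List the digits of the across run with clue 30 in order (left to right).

9, 7, 8, 6

30 in 4 cells must be {6,7,8,9}.
R1C2 = 11 − 7 = 4 completes the 11 down.
R2C3 = 13 − 5 = 8 completes the 13 down.
Nothing is forced directly, so branch on R2C1, whose candidates are 6 or 9. If R2C1 = 6: then R1C1 would have to be in {1,2,3,6,7,8} for the 18 across but in {5} for the 11 down — contradiction. So R2C1 = 9.
R1C1 = 11 − 9 = 2 completes the 11 down.
R1C4 = 18 − 11 = 7 completes the 18 across.
R2C4 = 30 − 24 = 6 completes the 30 across.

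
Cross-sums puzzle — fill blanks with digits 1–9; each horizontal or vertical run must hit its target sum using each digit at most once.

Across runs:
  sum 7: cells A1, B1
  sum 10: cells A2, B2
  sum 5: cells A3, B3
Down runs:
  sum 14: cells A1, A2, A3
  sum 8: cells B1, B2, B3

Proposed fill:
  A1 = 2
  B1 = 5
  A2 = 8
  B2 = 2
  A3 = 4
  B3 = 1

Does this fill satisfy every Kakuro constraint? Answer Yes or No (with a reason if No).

Yes

Across: 2+5=7; 8+2=10; 4+1=5. Down: 2+8+4=14; 5+2+1=8. No digit repeats within any run.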